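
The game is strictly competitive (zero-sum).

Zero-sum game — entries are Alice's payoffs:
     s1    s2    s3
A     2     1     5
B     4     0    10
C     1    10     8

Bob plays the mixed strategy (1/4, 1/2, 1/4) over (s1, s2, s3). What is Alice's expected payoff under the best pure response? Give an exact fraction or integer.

29/4

A: (2)·(1/4) + (1)·(1/2) + (5)·(1/4) = 9/4.
B: (4)·(1/4) + (0)·(1/2) + (10)·(1/4) = 7/2.
C: (1)·(1/4) + (10)·(1/2) + (8)·(1/4) = 29/4.
The best pure response is C with expected payoff 29/4.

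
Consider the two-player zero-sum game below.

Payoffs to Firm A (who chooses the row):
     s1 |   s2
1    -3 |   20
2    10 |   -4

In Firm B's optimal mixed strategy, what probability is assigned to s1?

24/37

Row minima are -3 and -4, so Firm A's maximin is -3; column maxima are 10 and 20, so Firm B's minimax is 10. These differ, so the equilibrium is in mixed strategies.
Let Firm B play s1 with probability q. Firm A is indifferent when −3q + 20(1−q) = 10q − 4(1−q), giving q = 24/37.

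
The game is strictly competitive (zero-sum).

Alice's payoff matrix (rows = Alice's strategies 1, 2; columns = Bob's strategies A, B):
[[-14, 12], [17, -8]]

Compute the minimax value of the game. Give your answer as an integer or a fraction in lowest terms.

92/51

Row minima are -14 and -8, so Alice's maximin is -8; column maxima are 17 and 12, so Bob's minimax is 12. These differ, so the equilibrium is in mixed strategies.
Let Alice play 1 with probability p. Bob is indifferent when −14p + 17(1−p) = 12p − 8(1−p), giving p = 25/51.
Let Bob play A with probability q. Alice is indifferent when −14q + 12(1−q) = 17q − 8(1−q), giving q = 20/51.
The value is -14·(20/51) + (12)·(31/51) = 92/51.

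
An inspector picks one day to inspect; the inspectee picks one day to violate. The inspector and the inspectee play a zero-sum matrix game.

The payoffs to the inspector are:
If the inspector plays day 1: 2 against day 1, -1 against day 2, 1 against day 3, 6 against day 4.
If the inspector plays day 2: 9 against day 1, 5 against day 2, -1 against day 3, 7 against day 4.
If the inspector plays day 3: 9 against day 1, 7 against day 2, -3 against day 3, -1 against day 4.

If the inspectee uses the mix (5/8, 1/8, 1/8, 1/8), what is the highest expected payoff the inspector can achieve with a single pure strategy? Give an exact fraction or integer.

7

day 1: (2)·(5/8) + (-1)·(1/8) + (1)·(1/8) + (6)·(1/8) = 2.
day 2: (9)·(5/8) + (5)·(1/8) + (-1)·(1/8) + (7)·(1/8) = 7.
day 3: (9)·(5/8) + (7)·(1/8) + (-3)·(1/8) + (-1)·(1/8) = 6.
The best pure response is day 2 with expected payoff 7.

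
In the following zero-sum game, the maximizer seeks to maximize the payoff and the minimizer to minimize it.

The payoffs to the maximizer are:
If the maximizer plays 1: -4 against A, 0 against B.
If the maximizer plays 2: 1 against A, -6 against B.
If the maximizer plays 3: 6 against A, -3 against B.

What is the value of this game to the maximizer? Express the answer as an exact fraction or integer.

-12/13

Row 2 is strictly dominated by row 3, so the maximizer never plays it.
The remaining 2×2 game on (1, 3) × (A, B) has no saddle point. Let the maximizer play 1 with probability p; indifference gives −4p + 6(1−p) = −3(1−p), so p = 9/13.
Similarly the minimizer's optimal q on A is 3/13, and the value is -4·(3/13) + (0)·(10/13) = -12/13.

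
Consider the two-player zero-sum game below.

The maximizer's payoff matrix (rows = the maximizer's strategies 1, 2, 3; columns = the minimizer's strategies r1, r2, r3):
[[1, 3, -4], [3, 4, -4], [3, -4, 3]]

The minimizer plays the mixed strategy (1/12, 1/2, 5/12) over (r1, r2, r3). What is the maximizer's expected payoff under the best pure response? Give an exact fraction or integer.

1: (1)·(1/12) + (3)·(1/2) + (-4)·(5/12) = -1/12.
2: (3)·(1/12) + (4)·(1/2) + (-4)·(5/12) = 7/12.
3: (3)·(1/12) + (-4)·(1/2) + (3)·(5/12) = -1/2.
The best pure response is 2 with expected payoff 7/12.

7/12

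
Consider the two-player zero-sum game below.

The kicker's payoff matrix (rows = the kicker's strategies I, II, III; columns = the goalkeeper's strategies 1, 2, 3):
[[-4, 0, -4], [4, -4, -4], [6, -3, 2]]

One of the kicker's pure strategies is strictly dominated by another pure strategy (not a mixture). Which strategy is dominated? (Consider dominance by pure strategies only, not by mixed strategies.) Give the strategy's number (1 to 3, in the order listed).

2

Compare II with III: 6 > 4, -3 > -4, 2 > -4.
So III strictly dominates II for the kicker; II is strictly dominated.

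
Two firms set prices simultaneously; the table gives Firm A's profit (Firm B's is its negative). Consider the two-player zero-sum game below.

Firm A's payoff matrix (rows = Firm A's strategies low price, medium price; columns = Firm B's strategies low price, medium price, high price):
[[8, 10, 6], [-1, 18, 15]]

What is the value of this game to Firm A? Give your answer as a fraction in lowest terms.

Column medium price is strictly dominated by high price for Firm B (it gives Firm A more in every row).
The remaining 2×2 game on (low price, medium price) × (low price, high price) has no saddle point. Let Firm A play low price with probability p; indifference gives 8p − (1−p) = 6p + 15(1−p), so p = 8/9.
Similarly Firm B's optimal q on low price is 1/2, and the value is 8·(1/2) + (6)·(1/2) = 7.

7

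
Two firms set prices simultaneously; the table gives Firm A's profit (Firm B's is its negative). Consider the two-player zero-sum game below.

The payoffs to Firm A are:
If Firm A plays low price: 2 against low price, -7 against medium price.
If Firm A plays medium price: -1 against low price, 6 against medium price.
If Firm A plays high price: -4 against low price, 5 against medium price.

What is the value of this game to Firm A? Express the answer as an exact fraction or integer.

5/16

Row high price is strictly dominated by row medium price, so Firm A never plays it.
The remaining 2×2 game on (low price, medium price) × (low price, medium price) has no saddle point. Let Firm A play low price with probability p; indifference gives 2p − (1−p) = −7p + 6(1−p), so p = 7/16.
Similarly Firm B's optimal q on low price is 13/16, and the value is 2·(13/16) + (-7)·(3/16) = 5/16.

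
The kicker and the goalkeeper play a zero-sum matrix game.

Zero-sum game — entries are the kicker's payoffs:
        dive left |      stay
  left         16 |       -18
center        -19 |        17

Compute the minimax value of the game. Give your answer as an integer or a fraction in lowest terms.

-1

Row minima are -18 and -19, so the kicker's maximin is -18; column maxima are 16 and 17, so the goalkeeper's minimax is 16. These differ, so the equilibrium is in mixed strategies.
Let the kicker play left with probability p. The goalkeeper is indifferent when 16p − 19(1−p) = −18p + 17(1−p), giving p = 18/35.
Let the goalkeeper play dive left with probability q. The kicker is indifferent when 16q − 18(1−q) = −19q + 17(1−q), giving q = 1/2.
The value is 16·(1/2) + (-18)·(1/2) = -1.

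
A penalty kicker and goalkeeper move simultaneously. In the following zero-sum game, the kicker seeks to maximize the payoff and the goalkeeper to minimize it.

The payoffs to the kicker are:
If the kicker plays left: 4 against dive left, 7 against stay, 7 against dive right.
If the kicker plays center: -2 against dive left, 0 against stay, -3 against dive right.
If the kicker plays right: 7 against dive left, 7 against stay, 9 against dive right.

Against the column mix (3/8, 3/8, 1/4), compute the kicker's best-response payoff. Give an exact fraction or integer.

left: (4)·(3/8) + (7)·(3/8) + (7)·(1/4) = 47/8.
center: (-2)·(3/8) + (0)·(3/8) + (-3)·(1/4) = -3/2.
right: (7)·(3/8) + (7)·(3/8) + (9)·(1/4) = 15/2.
The best pure response is right with expected payoff 15/2.

15/2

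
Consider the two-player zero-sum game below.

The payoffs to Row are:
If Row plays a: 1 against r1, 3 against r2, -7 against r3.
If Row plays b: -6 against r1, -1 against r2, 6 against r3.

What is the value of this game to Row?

-9/5

Column r2 is strictly dominated by r1 for Column (it gives Row more in every row).
The remaining 2×2 game on (a, b) × (r1, r3) has no saddle point. Let Row play a with probability p; indifference gives p − 6(1−p) = −7p + 6(1−p), so p = 3/5.
Similarly Column's optimal q on r1 is 13/20, and the value is 1·(13/20) + (-7)·(7/20) = -9/5.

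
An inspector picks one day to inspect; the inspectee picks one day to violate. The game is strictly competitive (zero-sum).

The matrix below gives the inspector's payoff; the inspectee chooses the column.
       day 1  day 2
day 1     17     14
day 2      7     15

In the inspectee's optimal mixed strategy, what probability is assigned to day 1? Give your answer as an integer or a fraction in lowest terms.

1/11

Row minima are 14 and 7, so the inspector's maximin is 14; column maxima are 17 and 15, so the inspectee's minimax is 15. These differ, so the equilibrium is in mixed strategies.
Let the inspectee play day 1 with probability q. The inspector is indifferent when 17q + 14(1−q) = 7q + 15(1−q), giving q = 1/11.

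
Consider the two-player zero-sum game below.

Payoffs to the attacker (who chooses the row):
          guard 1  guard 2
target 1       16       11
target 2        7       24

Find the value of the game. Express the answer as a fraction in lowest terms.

307/22

Row minima are 11 and 7, so the attacker's maximin is 11; column maxima are 16 and 24, so the defender's minimax is 16. These differ, so the equilibrium is in mixed strategies.
Let the attacker play target 1 with probability p. The defender is indifferent when 16p + 7(1−p) = 11p + 24(1−p), giving p = 17/22.
Let the defender play guard 1 with probability q. The attacker is indifferent when 16q + 11(1−q) = 7q + 24(1−q), giving q = 13/22.
The value is 16·(13/22) + (11)·(9/22) = 307/22.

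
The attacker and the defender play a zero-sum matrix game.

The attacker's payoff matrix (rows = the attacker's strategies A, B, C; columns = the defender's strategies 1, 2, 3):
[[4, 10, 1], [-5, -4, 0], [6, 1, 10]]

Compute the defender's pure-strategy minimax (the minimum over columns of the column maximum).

The worst case (largest entry) in each column is 1: 6, 2: 10, 3: 10.
The best (smallest) of these is 6.

6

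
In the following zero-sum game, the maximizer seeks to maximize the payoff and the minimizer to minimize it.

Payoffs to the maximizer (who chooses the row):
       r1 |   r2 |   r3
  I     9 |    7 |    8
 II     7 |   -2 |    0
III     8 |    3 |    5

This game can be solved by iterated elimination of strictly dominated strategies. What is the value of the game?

Column r3 is strictly dominated by r2 for the minimizer (7<8, -2<0, 3<5); eliminate r3.
Row II is strictly dominated by row I (9>7, 7>-2); eliminate II.
Row III is strictly dominated by row I (9>8, 7>3); eliminate III.
Column r1 is strictly dominated by r2 for the minimizer (7<9); eliminate r1.
Only (I, r2) remains, with payoff 7.

7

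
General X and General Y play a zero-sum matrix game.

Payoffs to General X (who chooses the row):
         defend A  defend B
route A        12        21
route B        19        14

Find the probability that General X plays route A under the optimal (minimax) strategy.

5/14

Row minima are 12 and 14, so General X's maximin is 14; column maxima are 19 and 21, so General Y's minimax is 19. These differ, so the equilibrium is in mixed strategies.
Let General X play route A with probability p. General Y is indifferent when 12p + 19(1−p) = 21p + 14(1−p), giving p = 5/14.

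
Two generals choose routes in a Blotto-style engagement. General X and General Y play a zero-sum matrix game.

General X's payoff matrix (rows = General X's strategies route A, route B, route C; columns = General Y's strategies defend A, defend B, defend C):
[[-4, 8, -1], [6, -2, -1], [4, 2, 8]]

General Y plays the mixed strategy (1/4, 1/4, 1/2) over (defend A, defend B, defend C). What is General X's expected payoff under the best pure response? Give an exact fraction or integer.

route A: (-4)·(1/4) + (8)·(1/4) + (-1)·(1/2) = 1/2.
route B: (6)·(1/4) + (-2)·(1/4) + (-1)·(1/2) = 1/2.
route C: (4)·(1/4) + (2)·(1/4) + (8)·(1/2) = 11/2.
The best pure response is route C with expected payoff 11/2.

11/2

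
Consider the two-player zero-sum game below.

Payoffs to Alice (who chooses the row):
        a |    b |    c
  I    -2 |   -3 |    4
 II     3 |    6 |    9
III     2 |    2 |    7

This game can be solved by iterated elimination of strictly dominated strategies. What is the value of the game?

3

Row I is strictly dominated by row II (3>-2, 6>-3, 9>4); eliminate I.
Column c is strictly dominated by a for Bob (3<9, 2<7); eliminate c.
Row III is strictly dominated by row II (3>2, 6>2); eliminate III.
Column b is strictly dominated by a for Bob (3<6); eliminate b.
Only (II, a) remains, with payoff 3.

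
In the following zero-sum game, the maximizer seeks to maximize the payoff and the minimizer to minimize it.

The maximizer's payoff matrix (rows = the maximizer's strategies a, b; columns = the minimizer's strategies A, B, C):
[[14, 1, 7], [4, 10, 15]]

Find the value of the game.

Column C is strictly dominated by B for the minimizer (it gives the maximizer more in every row).
The remaining 2×2 game on (a, b) × (A, B) has no saddle point. Let the maximizer play a with probability p; indifference gives 14p + 4(1−p) = p + 10(1−p), so p = 6/19.
Similarly the minimizer's optimal q on A is 9/19, and the value is 14·(9/19) + (1)·(10/19) = 136/19.

136/19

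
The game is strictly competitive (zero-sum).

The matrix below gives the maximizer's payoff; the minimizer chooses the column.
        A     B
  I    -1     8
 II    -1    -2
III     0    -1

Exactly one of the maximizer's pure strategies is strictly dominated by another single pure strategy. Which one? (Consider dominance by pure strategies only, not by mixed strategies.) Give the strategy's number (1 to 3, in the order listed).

Compare II with III: 0 > -1, -1 > -2.
So III strictly dominates II for the maximizer; II is strictly dominated.

2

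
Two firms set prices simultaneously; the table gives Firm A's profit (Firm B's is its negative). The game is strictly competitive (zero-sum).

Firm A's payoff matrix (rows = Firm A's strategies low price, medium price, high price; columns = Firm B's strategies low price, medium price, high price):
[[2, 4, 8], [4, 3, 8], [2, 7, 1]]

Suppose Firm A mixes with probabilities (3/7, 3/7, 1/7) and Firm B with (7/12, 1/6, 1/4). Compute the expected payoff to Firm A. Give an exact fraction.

Against (7/12, 1/6, 1/4), each row's expected payoff is low price: 23/6; medium price: 29/6; high price: 31/12.
Taking the (3/7, 3/7, 1/7)-weighted average: (3/7)·(23/6) + (3/7)·(29/6) + (1/7)·(31/12) = 49/12.

49/12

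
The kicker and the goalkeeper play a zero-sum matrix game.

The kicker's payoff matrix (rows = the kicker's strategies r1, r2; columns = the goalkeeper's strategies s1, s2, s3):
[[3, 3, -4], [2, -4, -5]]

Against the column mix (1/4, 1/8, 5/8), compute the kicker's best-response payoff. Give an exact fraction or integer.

r1: (3)·(1/4) + (3)·(1/8) + (-4)·(5/8) = -11/8.
r2: (2)·(1/4) + (-4)·(1/8) + (-5)·(5/8) = -25/8.
The best pure response is r1 with expected payoff -11/8.

-11/8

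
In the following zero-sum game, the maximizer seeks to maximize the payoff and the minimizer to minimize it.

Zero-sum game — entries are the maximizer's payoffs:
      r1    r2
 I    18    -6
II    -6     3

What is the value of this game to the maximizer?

Row minima are -6 and -6, so the maximizer's maximin is -6; column maxima are 18 and 3, so the minimizer's minimax is 3. These differ, so the equilibrium is in mixed strategies.
Let the maximizer play I with probability p. The minimizer is indifferent when 18p − 6(1−p) = −6p + 3(1−p), giving p = 3/11.
Let the minimizer play r1 with probability q. The maximizer is indifferent when 18q − 6(1−q) = −6q + 3(1−q), giving q = 3/11.
The value is 18·(3/11) + (-6)·(8/11) = 6/11.

6/11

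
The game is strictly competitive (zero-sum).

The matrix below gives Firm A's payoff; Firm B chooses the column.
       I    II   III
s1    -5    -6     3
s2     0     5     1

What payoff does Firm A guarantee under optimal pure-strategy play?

0

Row minima: -6, 0 → Firm A's maximin is 0.
Column maxima: 0, 5, 3 → Firm B's minimax is 0.
They coincide at (s2, I), so the value is 0.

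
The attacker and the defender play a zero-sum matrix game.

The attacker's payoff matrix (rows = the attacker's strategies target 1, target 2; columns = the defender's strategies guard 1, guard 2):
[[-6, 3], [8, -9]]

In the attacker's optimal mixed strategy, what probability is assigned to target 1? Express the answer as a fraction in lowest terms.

Row minima are -6 and -9, so the attacker's maximin is -6; column maxima are 8 and 3, so the defender's minimax is 3. These differ, so the equilibrium is in mixed strategies.
Let the attacker play target 1 with probability p. The defender is indifferent when −6p + 8(1−p) = 3p − 9(1−p), giving p = 17/26.

17/26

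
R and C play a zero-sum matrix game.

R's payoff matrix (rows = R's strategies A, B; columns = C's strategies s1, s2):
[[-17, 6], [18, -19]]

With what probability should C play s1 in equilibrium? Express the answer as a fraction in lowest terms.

5/12

Row minima are -17 and -19, so R's maximin is -17; column maxima are 18 and 6, so C's minimax is 6. These differ, so the equilibrium is in mixed strategies.
Let C play s1 with probability q. R is indifferent when −17q + 6(1−q) = 18q − 19(1−q), giving q = 5/12.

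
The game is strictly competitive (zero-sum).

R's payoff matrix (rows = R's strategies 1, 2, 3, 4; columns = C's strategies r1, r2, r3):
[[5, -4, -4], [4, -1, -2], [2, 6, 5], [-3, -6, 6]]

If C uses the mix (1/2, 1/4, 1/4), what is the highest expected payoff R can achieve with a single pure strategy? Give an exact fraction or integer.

1: (5)·(1/2) + (-4)·(1/4) + (-4)·(1/4) = 1/2.
2: (4)·(1/2) + (-1)·(1/4) + (-2)·(1/4) = 5/4.
3: (2)·(1/2) + (6)·(1/4) + (5)·(1/4) = 15/4.
4: (-3)·(1/2) + (-6)·(1/4) + (6)·(1/4) = -3/2.
The best pure response is 3 with expected payoff 15/4.

15/4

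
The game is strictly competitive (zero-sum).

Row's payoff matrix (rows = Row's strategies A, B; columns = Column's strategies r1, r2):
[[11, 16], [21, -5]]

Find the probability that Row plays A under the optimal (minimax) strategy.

Row minima are 11 and -5, so Row's maximin is 11; column maxima are 21 and 16, so Column's minimax is 16. These differ, so the equilibrium is in mixed strategies.
Let Row play A with probability p. Column is indifferent when 11p + 21(1−p) = 16p − 5(1−p), giving p = 26/31.

26/31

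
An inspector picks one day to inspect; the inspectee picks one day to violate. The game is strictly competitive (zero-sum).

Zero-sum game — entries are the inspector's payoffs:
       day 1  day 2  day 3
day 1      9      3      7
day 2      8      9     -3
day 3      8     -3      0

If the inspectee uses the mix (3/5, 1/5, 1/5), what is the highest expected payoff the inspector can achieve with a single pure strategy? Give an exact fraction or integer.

day 1: (9)·(3/5) + (3)·(1/5) + (7)·(1/5) = 37/5.
day 2: (8)·(3/5) + (9)·(1/5) + (-3)·(1/5) = 6.
day 3: (8)·(3/5) + (-3)·(1/5) + (0)·(1/5) = 21/5.
The best pure response is day 1 with expected payoff 37/5.

37/5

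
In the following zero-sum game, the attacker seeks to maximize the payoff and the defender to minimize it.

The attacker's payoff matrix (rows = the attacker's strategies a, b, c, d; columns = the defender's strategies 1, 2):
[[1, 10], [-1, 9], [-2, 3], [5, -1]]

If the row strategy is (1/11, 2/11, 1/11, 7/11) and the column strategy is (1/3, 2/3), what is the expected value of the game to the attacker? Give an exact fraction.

80/33

Against (1/3, 2/3), each row's expected payoff is a: 7; b: 17/3; c: 4/3; d: 1.
Taking the (1/11, 2/11, 1/11, 7/11)-weighted average: (1/11)·(7) + (2/11)·(17/3) + (1/11)·(4/3) + (7/11)·(1) = 80/33.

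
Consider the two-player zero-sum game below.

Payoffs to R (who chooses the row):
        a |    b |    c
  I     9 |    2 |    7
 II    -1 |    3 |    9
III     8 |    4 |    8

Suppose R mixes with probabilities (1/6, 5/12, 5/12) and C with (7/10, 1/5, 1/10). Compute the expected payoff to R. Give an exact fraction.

137/30

Against (7/10, 1/5, 1/10), each row's expected payoff is I: 37/5; II: 4/5; III: 36/5.
Taking the (1/6, 5/12, 5/12)-weighted average: (1/6)·(37/5) + (5/12)·(4/5) + (5/12)·(36/5) = 137/30.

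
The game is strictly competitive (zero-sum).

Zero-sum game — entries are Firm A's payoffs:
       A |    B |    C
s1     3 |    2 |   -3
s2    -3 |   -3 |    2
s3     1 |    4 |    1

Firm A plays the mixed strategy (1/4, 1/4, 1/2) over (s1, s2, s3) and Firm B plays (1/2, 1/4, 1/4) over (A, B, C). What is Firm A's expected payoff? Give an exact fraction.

3/4

Against (1/2, 1/4, 1/4), each row's expected payoff is s1: 5/4; s2: -7/4; s3: 7/4.
Taking the (1/4, 1/4, 1/2)-weighted average: (1/4)·(5/4) + (1/4)·(-7/4) + (1/2)·(7/4) = 3/4.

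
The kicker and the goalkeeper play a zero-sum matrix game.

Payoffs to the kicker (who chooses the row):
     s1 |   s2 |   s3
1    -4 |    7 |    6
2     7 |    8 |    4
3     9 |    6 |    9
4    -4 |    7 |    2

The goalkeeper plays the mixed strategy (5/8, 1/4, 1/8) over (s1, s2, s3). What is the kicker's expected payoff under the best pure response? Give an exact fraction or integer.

33/4

1: (-4)·(5/8) + (7)·(1/4) + (6)·(1/8) = 0.
2: (7)·(5/8) + (8)·(1/4) + (4)·(1/8) = 55/8.
3: (9)·(5/8) + (6)·(1/4) + (9)·(1/8) = 33/4.
4: (-4)·(5/8) + (7)·(1/4) + (2)·(1/8) = -1/2.
The best pure response is 3 with expected payoff 33/4.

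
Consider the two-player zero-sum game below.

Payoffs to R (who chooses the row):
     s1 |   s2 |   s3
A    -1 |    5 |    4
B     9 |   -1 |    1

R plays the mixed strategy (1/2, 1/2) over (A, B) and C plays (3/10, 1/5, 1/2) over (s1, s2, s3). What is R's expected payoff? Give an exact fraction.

57/20

Against (3/10, 1/5, 1/2), each row's expected payoff is A: 27/10; B: 3.
Taking the (1/2, 1/2)-weighted average: (1/2)·(27/10) + (1/2)·(3) = 57/20.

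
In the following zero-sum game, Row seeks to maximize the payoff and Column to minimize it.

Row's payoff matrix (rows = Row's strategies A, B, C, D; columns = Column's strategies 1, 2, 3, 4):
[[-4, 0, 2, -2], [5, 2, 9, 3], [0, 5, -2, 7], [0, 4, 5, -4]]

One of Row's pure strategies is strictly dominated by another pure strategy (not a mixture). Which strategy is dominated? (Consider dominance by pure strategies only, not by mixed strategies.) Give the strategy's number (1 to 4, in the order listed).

Compare A with B: 5 > -4, 2 > 0, 9 > 2, 3 > -2.
So B strictly dominates A for Row; A is strictly dominated.

1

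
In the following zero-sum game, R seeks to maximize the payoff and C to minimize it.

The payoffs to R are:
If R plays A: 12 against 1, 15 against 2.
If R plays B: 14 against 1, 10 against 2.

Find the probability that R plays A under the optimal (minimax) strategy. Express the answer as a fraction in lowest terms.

Row minima are 12 and 10, so R's maximin is 12; column maxima are 14 and 15, so C's minimax is 14. These differ, so the equilibrium is in mixed strategies.
Let R play A with probability p. C is indifferent when 12p + 14(1−p) = 15p + 10(1−p), giving p = 4/7.

4/7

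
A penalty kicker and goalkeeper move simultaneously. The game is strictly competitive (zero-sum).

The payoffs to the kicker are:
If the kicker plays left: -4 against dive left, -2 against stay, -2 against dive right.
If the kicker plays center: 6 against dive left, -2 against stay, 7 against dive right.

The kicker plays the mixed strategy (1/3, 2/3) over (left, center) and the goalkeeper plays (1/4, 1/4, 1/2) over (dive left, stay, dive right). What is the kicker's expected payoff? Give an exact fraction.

Against (1/4, 1/4, 1/2), each row's expected payoff is left: -5/2; center: 9/2.
Taking the (1/3, 2/3)-weighted average: (1/3)·(-5/2) + (2/3)·(9/2) = 13/6.

13/6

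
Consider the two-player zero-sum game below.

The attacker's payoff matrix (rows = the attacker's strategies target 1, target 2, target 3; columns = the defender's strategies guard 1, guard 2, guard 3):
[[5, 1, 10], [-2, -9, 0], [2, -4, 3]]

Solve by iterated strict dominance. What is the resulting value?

Row target 2 is strictly dominated by row target 1 (5>-2, 1>-9, 10>0); eliminate target 2.
Row target 3 is strictly dominated by row target 1 (5>2, 1>-4, 10>3); eliminate target 3.
Column guard 3 is strictly dominated by guard 1 for the defender (5<10); eliminate guard 3.
Column guard 1 is strictly dominated by guard 2 for the defender (1<5); eliminate guard 1.
Only (target 1, guard 2) remains, with payoff 1.

1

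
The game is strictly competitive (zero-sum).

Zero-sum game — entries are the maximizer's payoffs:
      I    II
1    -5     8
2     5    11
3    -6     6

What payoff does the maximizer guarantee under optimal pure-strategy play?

5

Row minima: -5, 5, -6 → the maximizer's maximin is 5.
Column maxima: 5, 11 → the minimizer's minimax is 5.
They coincide at (2, I), so the value is 5.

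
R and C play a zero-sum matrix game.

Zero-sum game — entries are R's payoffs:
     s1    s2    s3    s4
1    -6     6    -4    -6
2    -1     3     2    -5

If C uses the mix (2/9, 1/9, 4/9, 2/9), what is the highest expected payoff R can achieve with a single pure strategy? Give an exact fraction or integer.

-1/9

1: (-6)·(2/9) + (6)·(1/9) + (-4)·(4/9) + (-6)·(2/9) = -34/9.
2: (-1)·(2/9) + (3)·(1/9) + (2)·(4/9) + (-5)·(2/9) = -1/9.
The best pure response is 2 with expected payoff -1/9.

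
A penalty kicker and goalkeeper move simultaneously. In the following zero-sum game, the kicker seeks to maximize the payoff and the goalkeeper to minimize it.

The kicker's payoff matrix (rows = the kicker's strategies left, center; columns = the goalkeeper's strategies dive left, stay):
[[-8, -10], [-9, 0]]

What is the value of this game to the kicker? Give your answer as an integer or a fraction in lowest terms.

-90/11

Row minima are -10 and -9, so the kicker's maximin is -9; column maxima are -8 and 0, so the goalkeeper's minimax is -8. These differ, so the equilibrium is in mixed strategies.
Let the kicker play left with probability p. The goalkeeper is indifferent when −8p − 9(1−p) = −10p, giving p = 9/11.
Let the goalkeeper play dive left with probability q. The kicker is indifferent when −8q − 10(1−q) = −9q, giving q = 10/11.
The value is -8·(10/11) + (-10)·(1/11) = -90/11.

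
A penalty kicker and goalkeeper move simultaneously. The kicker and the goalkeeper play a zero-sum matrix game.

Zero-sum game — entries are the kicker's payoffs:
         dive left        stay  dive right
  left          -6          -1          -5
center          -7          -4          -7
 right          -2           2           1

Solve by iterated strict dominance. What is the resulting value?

Column stay is strictly dominated by dive left for the goalkeeper (-6<-1, -7<-4, -2<2); eliminate stay.
Row left is strictly dominated by row right (-2>-6, 1>-5); eliminate left.
Row center is strictly dominated by row right (-2>-7, 1>-7); eliminate center.
Column dive right is strictly dominated by dive left for the goalkeeper (-2<1); eliminate dive right.
Only (right, dive left) remains, with payoff -2.

-2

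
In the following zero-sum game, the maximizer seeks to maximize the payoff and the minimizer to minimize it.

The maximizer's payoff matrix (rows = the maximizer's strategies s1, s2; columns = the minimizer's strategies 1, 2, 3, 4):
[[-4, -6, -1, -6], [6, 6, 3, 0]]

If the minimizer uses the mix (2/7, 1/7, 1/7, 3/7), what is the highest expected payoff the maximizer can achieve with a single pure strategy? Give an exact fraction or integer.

s1: (-4)·(2/7) + (-6)·(1/7) + (-1)·(1/7) + (-6)·(3/7) = -33/7.
s2: (6)·(2/7) + (6)·(1/7) + (3)·(1/7) + (0)·(3/7) = 3.
The best pure response is s2 with expected payoff 3.

3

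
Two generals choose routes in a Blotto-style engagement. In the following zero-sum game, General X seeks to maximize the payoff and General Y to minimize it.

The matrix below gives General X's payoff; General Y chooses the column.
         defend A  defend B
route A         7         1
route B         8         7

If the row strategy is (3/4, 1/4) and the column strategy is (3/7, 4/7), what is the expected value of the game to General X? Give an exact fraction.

Against (3/7, 4/7), each row's expected payoff is route A: 25/7; route B: 52/7.
Taking the (3/4, 1/4)-weighted average: (3/4)·(25/7) + (1/4)·(52/7) = 127/28.

127/28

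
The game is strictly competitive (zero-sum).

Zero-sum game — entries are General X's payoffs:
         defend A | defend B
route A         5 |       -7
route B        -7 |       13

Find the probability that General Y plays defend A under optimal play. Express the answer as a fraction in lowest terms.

5/8

Row minima are -7 and -7, so General X's maximin is -7; column maxima are 5 and 13, so General Y's minimax is 5. These differ, so the equilibrium is in mixed strategies.
Let General Y play defend A with probability q. General X is indifferent when 5q − 7(1−q) = −7q + 13(1−q), giving q = 5/8.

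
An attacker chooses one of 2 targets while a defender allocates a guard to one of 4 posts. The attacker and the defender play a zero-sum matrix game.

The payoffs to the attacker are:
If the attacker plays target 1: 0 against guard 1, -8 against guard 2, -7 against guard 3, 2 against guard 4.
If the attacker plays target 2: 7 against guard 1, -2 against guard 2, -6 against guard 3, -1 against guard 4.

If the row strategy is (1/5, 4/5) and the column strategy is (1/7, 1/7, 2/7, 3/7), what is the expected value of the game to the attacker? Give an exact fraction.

-8/5

Against (1/7, 1/7, 2/7, 3/7), each row's expected payoff is target 1: -16/7; target 2: -10/7.
Taking the (1/5, 4/5)-weighted average: (1/5)·(-16/7) + (4/5)·(-10/7) = -8/5.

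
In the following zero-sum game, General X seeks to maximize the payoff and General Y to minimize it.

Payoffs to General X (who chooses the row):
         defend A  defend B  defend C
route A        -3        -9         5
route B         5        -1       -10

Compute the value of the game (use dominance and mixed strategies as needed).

Column defend A is strictly dominated by defend B for General Y (it gives General X more in every row).
The remaining 2×2 game on (route A, route B) × (defend B, defend C) has no saddle point. Let General X play route A with probability p; indifference gives −9p − (1−p) = 5p − 10(1−p), so p = 9/23.
Similarly General Y's optimal q on defend B is 15/23, and the value is -9·(15/23) + (5)·(8/23) = -95/23.

-95/23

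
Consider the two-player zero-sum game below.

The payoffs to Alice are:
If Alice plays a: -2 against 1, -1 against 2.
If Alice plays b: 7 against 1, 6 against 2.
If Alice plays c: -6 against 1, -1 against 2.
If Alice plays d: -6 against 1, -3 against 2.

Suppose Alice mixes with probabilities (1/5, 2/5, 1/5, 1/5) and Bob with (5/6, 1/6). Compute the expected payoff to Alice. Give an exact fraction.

7/30

Against (5/6, 1/6), each row's expected payoff is a: -11/6; b: 41/6; c: -31/6; d: -11/2.
Taking the (1/5, 2/5, 1/5, 1/5)-weighted average: (1/5)·(-11/6) + (2/5)·(41/6) + (1/5)·(-31/6) + (1/5)·(-11/2) = 7/30.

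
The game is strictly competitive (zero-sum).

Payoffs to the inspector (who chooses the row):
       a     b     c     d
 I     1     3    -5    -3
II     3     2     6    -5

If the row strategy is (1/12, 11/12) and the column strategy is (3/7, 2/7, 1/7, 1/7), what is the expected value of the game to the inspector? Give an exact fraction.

Against (3/7, 2/7, 1/7, 1/7), each row's expected payoff is I: 1/7; II: 2.
Taking the (1/12, 11/12)-weighted average: (1/12)·(1/7) + (11/12)·(2) = 155/84.

155/84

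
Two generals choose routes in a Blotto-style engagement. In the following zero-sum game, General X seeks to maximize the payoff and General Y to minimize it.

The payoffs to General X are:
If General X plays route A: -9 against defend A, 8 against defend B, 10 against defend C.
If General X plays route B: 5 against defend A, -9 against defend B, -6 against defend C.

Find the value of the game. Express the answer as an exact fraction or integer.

-41/31

Column defend C is strictly dominated by defend B for General Y (it gives General X more in every row).
The remaining 2×2 game on (route A, route B) × (defend A, defend B) has no saddle point. Let General X play route A with probability p; indifference gives −9p + 5(1−p) = 8p − 9(1−p), so p = 14/31.
Similarly General Y's optimal q on defend A is 17/31, and the value is -9·(17/31) + (8)·(14/31) = -41/31.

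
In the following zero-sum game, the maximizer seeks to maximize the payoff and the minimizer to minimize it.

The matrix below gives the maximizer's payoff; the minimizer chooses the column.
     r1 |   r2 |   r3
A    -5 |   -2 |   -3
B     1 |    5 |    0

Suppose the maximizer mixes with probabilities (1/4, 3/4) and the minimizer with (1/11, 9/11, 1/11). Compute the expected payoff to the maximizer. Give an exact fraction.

Against (1/11, 9/11, 1/11), each row's expected payoff is A: -26/11; B: 46/11.
Taking the (1/4, 3/4)-weighted average: (1/4)·(-26/11) + (3/4)·(46/11) = 28/11.

28/11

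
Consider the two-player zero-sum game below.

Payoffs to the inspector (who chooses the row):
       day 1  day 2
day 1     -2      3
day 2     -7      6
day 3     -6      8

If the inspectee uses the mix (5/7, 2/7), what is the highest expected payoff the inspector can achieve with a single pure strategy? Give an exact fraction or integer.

day 1: (-2)·(5/7) + (3)·(2/7) = -4/7.
day 2: (-7)·(5/7) + (6)·(2/7) = -23/7.
day 3: (-6)·(5/7) + (8)·(2/7) = -2.
The best pure response is day 1 with expected payoff -4/7.

-4/7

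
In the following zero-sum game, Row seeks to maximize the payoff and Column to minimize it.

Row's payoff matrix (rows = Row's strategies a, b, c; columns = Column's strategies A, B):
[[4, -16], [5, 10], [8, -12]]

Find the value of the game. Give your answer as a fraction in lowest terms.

28/5

Row a is strictly dominated by row c, so Row never plays it.
The remaining 2×2 game on (b, c) × (A, B) has no saddle point. Let Row play b with probability p; indifference gives 5p + 8(1−p) = 10p − 12(1−p), so p = 4/5.
Similarly Column's optimal q on A is 22/25, and the value is 5·(22/25) + (10)·(3/25) = 28/5.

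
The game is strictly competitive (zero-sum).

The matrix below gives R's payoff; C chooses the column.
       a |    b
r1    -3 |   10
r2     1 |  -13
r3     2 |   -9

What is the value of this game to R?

Row r2 is strictly dominated by row r3, so R never plays it.
The remaining 2×2 game on (r1, r3) × (a, b) has no saddle point. Let R play r1 with probability p; indifference gives −3p + 2(1−p) = 10p − 9(1−p), so p = 11/24.
Similarly C's optimal q on a is 19/24, and the value is -3·(19/24) + (10)·(5/24) = -7/24.

-7/24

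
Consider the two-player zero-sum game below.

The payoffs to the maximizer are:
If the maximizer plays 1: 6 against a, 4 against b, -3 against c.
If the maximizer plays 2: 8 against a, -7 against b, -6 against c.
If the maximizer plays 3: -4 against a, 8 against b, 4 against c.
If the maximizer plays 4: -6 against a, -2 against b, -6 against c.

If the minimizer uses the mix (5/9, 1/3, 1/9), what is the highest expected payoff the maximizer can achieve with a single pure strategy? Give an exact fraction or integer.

1: (6)·(5/9) + (4)·(1/3) + (-3)·(1/9) = 13/3.
2: (8)·(5/9) + (-7)·(1/3) + (-6)·(1/9) = 13/9.
3: (-4)·(5/9) + (8)·(1/3) + (4)·(1/9) = 8/9.
4: (-6)·(5/9) + (-2)·(1/3) + (-6)·(1/9) = -14/3.
The best pure response is 1 with expected payoff 13/3.

13/3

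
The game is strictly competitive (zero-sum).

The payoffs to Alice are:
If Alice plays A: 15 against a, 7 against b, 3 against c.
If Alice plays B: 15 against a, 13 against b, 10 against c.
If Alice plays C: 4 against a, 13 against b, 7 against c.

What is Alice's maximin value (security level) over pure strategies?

The worst-case payoff for each row is A: 3, B: 10, C: 4.
The best of these is 10.

10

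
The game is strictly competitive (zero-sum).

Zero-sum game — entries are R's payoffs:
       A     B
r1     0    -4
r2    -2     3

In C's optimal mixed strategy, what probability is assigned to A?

Row minima are -4 and -2, so R's maximin is -2; column maxima are 0 and 3, so C's minimax is 0. These differ, so the equilibrium is in mixed strategies.
Let C play A with probability q. R is indifferent when −4(1−q) = −2q + 3(1−q), giving q = 7/9.

7/9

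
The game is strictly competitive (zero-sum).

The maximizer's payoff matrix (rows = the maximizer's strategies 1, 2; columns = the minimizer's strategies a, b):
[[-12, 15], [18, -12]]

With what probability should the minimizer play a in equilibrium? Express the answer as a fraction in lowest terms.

Row minima are -12 and -12, so the maximizer's maximin is -12; column maxima are 18 and 15, so the minimizer's minimax is 15. These differ, so the equilibrium is in mixed strategies.
Let the minimizer play a with probability q. The maximizer is indifferent when −12q + 15(1−q) = 18q − 12(1−q), giving q = 9/19.

9/19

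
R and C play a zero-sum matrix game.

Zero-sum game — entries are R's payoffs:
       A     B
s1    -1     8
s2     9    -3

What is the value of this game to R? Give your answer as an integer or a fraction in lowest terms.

Row minima are -1 and -3, so R's maximin is -1; column maxima are 9 and 8, so C's minimax is 8. These differ, so the equilibrium is in mixed strategies.
Let R play s1 with probability p. C is indifferent when −p + 9(1−p) = 8p − 3(1−p), giving p = 4/7.
Let C play A with probability q. R is indifferent when −q + 8(1−q) = 9q − 3(1−q), giving q = 11/21.
The value is -1·(11/21) + (8)·(10/21) = 23/7.

23/7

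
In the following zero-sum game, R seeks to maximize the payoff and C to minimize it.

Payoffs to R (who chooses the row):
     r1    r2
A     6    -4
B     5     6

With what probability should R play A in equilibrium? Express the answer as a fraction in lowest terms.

Row minima are -4 and 5, so R's maximin is 5; column maxima are 6 and 6, so C's minimax is 6. These differ, so the equilibrium is in mixed strategies.
Let R play A with probability p. C is indifferent when 6p + 5(1−p) = −4p + 6(1−p), giving p = 1/11.

1/11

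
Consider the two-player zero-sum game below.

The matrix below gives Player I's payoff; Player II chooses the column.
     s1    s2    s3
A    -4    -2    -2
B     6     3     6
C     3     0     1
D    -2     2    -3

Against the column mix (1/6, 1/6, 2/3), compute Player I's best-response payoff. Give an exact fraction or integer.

A: (-4)·(1/6) + (-2)·(1/6) + (-2)·(2/3) = -7/3.
B: (6)·(1/6) + (3)·(1/6) + (6)·(2/3) = 11/2.
C: (3)·(1/6) + (0)·(1/6) + (1)·(2/3) = 7/6.
D: (-2)·(1/6) + (2)·(1/6) + (-3)·(2/3) = -2.
The best pure response is B with expected payoff 11/2.

11/2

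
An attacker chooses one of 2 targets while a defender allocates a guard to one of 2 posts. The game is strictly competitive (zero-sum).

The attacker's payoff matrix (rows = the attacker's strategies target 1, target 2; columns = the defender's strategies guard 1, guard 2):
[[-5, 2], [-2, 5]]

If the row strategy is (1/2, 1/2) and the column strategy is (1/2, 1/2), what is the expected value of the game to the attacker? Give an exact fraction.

Against (1/2, 1/2), each row's expected payoff is target 1: -3/2; target 2: 3/2.
Taking the (1/2, 1/2)-weighted average: (1/2)·(-3/2) + (1/2)·(3/2) = 0.

0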